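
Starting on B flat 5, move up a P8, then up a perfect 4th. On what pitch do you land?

E flat 7

Up a perfect octave from Bb5: Bb6 (12 semitones up).
Bb6 up a perfect fourth → Eb7 (5 semitones).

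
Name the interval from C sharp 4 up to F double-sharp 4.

A4

C to F spans four letter names (C-D-E-F) — that makes it a fourth of some quality.
The perfect fourth is 5 semitones; here we have 6, one semitone wider: augmented.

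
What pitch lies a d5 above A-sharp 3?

The fifth takes the letter from A up to E.
A diminished fifth spans 6 semitones, so from A#3 the target pitch is E4.

E 4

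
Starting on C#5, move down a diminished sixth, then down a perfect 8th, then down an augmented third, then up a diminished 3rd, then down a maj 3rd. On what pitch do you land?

C#5 down a diminished sixth → E##4 (7 semitones).
E##4 down a perfect octave → E##3 (12 semitones).
E##3 down an augmented third → C#3 (5 semitones).
C#3 up a diminished third → Eb3 (2 semitones).
A major third down from Eb3 is Cb3.

Cb3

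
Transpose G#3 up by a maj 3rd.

B#3

Counting three letter names up from G lands on B.
A major third is 4 semitones; 4 semitones up from G#3 gives B#3.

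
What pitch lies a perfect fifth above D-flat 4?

A-flat 4

Counting five letter names up from D lands on A.
A perfect fifth is 7 semitones; 7 semitones up from Db4 gives Ab4.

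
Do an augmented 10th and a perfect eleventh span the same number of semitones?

Yes

Both span 17 semitones: an augmented tenth and a perfect eleventh are the same chromatic distance.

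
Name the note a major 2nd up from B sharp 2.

Two letter names up from B: C.
A major second is 2 semitones; 2 semitones up from B#2 gives C##3.

C double-sharp 3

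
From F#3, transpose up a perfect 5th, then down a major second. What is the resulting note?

B3

Up a perfect fifth from F#3: C#4 (7 semitones up).
C#4 down a major second → B3 (2 semitones).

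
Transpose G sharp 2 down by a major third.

Three letter names down from G: E.
A major third spans 4 semitones, so from G#2 the target pitch is E2.

E 2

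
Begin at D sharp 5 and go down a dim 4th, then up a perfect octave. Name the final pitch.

A double-sharp 5

Down a diminished fourth from D#5: A##4 (4 semitones down).
Up a perfect octave from A##4: A##5 (12 semitones up).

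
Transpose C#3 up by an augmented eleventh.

F##4

Four letters up from C (plus an octave) reaches F.
Moving 18 semitones up from C#3 (the size of an augmented eleventh) reaches F##4.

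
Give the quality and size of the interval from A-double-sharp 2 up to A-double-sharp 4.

A to A is the same letter name, plus 2 octaves: a fifteenth.
Counting semitones, A##2→A##4 is 24, which is the perfect fifteenth.
(Equivalently, a compound perfect octave: a perfect octave plus an octave.)

P15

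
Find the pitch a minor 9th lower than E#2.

The ninth's letter: E down two letter names plus an octave → D.
A minor ninth is 13 semitones; 13 semitones down from E#2 gives D##1.

D##1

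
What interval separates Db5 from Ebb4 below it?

Descending from Db5 to Ebb4 is the same interval as ascending Ebb4 to Db5.
E to D spans seven letter names (E-F-G-A-B-C-D), so the interval is some kind of seventh.
Ebb4 to Db5 is 11 semitones, matching the major seventh exactly, so the quality is major.

major seventh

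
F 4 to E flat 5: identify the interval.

minor 7th

F to E spans seven letter names (F-G-A-B-C-D-E), so the interval is some kind of seventh.
F4 to Eb5 is 10 semitones, a half step short of the major seventh (11), so this is minor.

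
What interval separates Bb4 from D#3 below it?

d13

Descending from Bb4 to D#3 is the same interval as ascending D#3 to Bb4.
D to B spans six letter names (D-E-F-G-A-B), plus an octave — that makes it a thirteenth of some quality.
D#3 to Bb4 spans 19 semitones — two semitones narrower than the major thirteenth (21) — giving a diminished thirteenth.
(Equivalently, a compound diminished sixth: a diminished sixth plus an octave.)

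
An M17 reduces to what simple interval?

major 3rd

Subtracting seven from the interval number removes an octave: 17 − 14 = 3.
Quality carries through unchanged, so the simple form is a major third.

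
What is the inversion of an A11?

First reduce the compound augmented eleventh to its simple form, an augmented fourth.
Inverted interval numbers add to nine, so a fourth pairs with a fifth (4 + 5 = 9).
And augmented becomes diminished under inversion, so we get a diminished fifth.

d5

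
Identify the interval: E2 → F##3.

E to F spans two letter names (E-F), plus an octave, so the interval is some kind of ninth.
The major ninth is 14 semitones; here we have 15, one semitone wider: augmented.
(Equivalently, a compound augmented second: an augmented second plus an octave.)

augmented 9th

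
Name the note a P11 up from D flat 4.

G flat 5

The eleventh's letter: D up four letter names plus an octave → G.
Moving 17 semitones up from Db4 (the size of a perfect eleventh) reaches Gb5.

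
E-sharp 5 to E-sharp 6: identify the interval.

perfect octave

E to E is the same letter name, plus an octave — that makes it an octave of some quality.
E#5 to E#6 is 12 semitones, matching the perfect octave exactly, so the quality is perfect.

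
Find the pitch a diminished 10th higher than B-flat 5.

The tenth's letter: B up three letter names plus an octave → D.
A diminished tenth spans 14 semitones, so from Bb5 the target pitch is Dbb7.

D-double-flat 7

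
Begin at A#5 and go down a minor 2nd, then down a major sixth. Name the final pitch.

B#4

A#5 down a minor second → G##5 (1 semitone).
G##5 down a major sixth → B#4 (9 semitones).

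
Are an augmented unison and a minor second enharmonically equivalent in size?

Yes

An augmented unison spans 1 semitone, and a minor second also spans 1 semitone — they're enharmonic.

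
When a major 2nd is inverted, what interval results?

Inverted interval numbers add to nine, so a second pairs with a seventh (2 + 7 = 9).
And major becomes minor under inversion, so we get a minor seventh.

m7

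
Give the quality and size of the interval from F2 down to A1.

Descending from F2 to A1 is the same interval as ascending A1 to F2.
A to F spans six letter names (A-B-C-D-E-F): a sixth.
A1 to F2 is 8 semitones, a half step short of the major sixth (9), so this is minor.

minor sixth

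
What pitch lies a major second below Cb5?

Two letter names down from C: B.
A major second is 2 semitones; 2 semitones down from Cb5 gives Bbb4.

Bbb4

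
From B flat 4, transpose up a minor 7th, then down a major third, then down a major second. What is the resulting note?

Bb4 up a minor seventh → Ab5 (10 semitones).
A major third down from Ab5 is Fb5.
Fb5 down a major second → Ebb5 (2 semitones).

E double-flat 5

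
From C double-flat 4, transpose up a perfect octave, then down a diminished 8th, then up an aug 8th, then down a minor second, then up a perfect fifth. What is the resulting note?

Up a perfect octave from Cbb4: Cbb5 (12 semitones up).
A diminished octave down from Cbb5 is Cb4.
An augmented octave up from Cb4 is C5.
C5 down a minor second → B4 (1 semitone).
A perfect fifth up from B4 is F#5.

F sharp 5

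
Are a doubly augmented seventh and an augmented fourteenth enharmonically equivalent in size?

13 semitones (doubly augmented seventh) vs 24 semitones (augmented fourteenth): not equal.

No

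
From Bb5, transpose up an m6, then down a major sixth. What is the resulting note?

A minor sixth up from Bb5 is Gb6.
Gb6 down a major sixth → Bbb5 (9 semitones).

Bbb5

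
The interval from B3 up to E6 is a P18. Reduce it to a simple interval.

Each octave removed subtracts seven from the number: 18 − 14 = 4.
That makes a perfect eighteenth a compound perfect fourth — 2 octaves plus a perfect fourth.

perfect 4th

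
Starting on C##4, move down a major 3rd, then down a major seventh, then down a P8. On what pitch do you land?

C##4 down a major third → A#3 (4 semitones).
A#3 down a major seventh → B2 (11 semitones).
B2 down a perfect octave → B1 (12 semitones).

B1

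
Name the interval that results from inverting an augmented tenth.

diminished sixth

First reduce the compound augmented tenth to its simple form, an augmented third.
Inverted interval numbers add to nine, so a third pairs with a sixth (3 + 6 = 9).
Quality inverts too: augmented becomes diminished. That makes the inversion a diminished sixth.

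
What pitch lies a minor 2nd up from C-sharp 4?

D 4

Counting two letter names up from C lands on D.
A minor second is 1 semitone; 1 semitone up from C#4 gives D4.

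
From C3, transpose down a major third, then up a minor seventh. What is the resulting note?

A major third down from C3 is Ab2.
Ab2 up a minor seventh → Gb3 (10 semitones).

Gb3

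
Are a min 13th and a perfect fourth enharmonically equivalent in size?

No

A minor thirteenth is 20 semitones but a perfect fourth is 5 semitones — different sizes.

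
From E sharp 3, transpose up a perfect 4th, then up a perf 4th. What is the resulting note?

D sharp 4

E#3 up a perfect fourth → A#3 (5 semitones).
Up a perfect fourth from A#3: D#4 (5 semitones up).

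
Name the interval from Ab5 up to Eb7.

A to E spans five letter names (A-B-C-D-E), plus an octave: a twelfth.
The perfect twelfth spans 19 semitones, and Ab5 to Eb7 is exactly 19 semitones — so this is a perfect twelfth.
(Equivalently, a compound perfect fifth: a perfect fifth plus an octave.)

perfect twelfth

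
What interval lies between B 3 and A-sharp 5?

major 14th

B to A spans seven letter names (B-C-D-E-F-G-A), plus an octave: a fourteenth.
B3 to A#5 is 23 semitones, matching the major fourteenth exactly, so the quality is major.
(Equivalently, a compound major seventh: a major seventh plus an octave.)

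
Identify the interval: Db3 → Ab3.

P5

D to A spans five letter names (D-E-F-G-A): a fifth.
Db3 to Ab3 is 7 semitones, matching the perfect fifth exactly, so the quality is perfect.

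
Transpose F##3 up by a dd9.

Gb4

The ninth's letter: F up two letter names plus an octave → G.
A doubly diminished ninth is 11 semitones; 11 semitones up from F##3 gives Gb4.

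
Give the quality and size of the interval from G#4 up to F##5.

major seventh

G to F spans seven letter names (G-A-B-C-D-E-F) — that makes it a seventh of some quality.
G#4 to F##5 is 11 semitones, matching the major seventh exactly, so the quality is major.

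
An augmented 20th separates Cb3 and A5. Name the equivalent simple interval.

augmented sixth

Take out 2 octaves (14 from the number): 20 − 14 = 6.
Quality carries through unchanged, so the simple form is an augmented sixth.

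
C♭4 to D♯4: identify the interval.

doubly augmented second

C to D spans two letter names (C-D), so the interval is some kind of second.
Cb4 to D#4 spans 4 semitones — two semitones wider than the major second (2) — giving a doubly augmented second.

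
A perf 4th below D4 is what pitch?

A3

The fourth takes the letter from D down to A.
A perfect fourth spans 5 semitones, so from D4 the target pitch is A3.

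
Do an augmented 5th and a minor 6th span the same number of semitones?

Yes

An augmented fifth = 8 semitones = a minor sixth; enharmonically equal.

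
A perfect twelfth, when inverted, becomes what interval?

First reduce the compound perfect twelfth to its simple form, a perfect fifth.
Interval numbers invert to sum to nine: 5 + 4 = 9, so a fifth inverts to a fourth.
Quality inverts too: perfect stays perfect. That makes the inversion a perfect fourth.

perfect fourth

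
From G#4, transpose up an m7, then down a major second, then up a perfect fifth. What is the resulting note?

B5

G#4 up a minor seventh → F#5 (10 semitones).
Down a major second from F#5: E5 (2 semitones down).
Up a perfect fifth from E5: B5 (7 semitones up).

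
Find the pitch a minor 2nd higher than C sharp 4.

Two letter names up from C: D.
A minor second spans 1 semitone, so from C#4 the target pitch is D4.

D 4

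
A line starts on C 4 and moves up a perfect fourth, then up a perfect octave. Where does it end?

A perfect fourth up from C4 is F4.
A perfect octave up from F4 is F5.

F 5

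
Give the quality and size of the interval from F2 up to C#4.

F to C spans five letter names (F-G-A-B-C), plus an octave: a twelfth.
The perfect twelfth is 19 semitones; here we have 20, one semitone wider: augmented.
(Equivalently, a compound augmented fifth: an augmented fifth plus an octave.)

augmented twelfth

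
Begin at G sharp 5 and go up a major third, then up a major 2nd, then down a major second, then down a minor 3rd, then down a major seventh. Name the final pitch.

A sharp 4

Up a major third from G#5: B#5 (4 semitones up).
Up a major second from B#5: C##6 (2 semitones up).
A major second down from C##6 is B#5.
Down a minor third from B#5: G##5 (3 semitones down).
A major seventh down from G##5 is A#4.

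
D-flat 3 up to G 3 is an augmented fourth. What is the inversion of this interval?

The rule of nine gives the new number: 9 − 4 = 5, so a fourth becomes a fifth.
Quality inverts too: augmented becomes diminished. That makes the inversion a diminished fifth.

diminished 5th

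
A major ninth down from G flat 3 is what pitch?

F flat 2

Two letters down from G (plus an octave) reaches F.
A major ninth is 14 semitones; 14 semitones down from Gb3 gives Fb2.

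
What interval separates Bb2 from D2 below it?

Descending from Bb2 to D2 is the same interval as ascending D2 to Bb2.
D to B spans six letter names (D-E-F-G-A-B), so the interval is some kind of sixth.
D2 to Bb2 is 8 semitones, a half step short of the major sixth (9), so this is minor.

m6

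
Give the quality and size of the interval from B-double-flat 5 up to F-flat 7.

perfect twelfth

B to F spans five letter names (B-C-D-E-F), plus an octave, so the interval is some kind of twelfth.
Counting semitones, Bbb5→Fb7 is 19, which is the perfect twelfth.
(Equivalently, a compound perfect fifth: a perfect fifth plus an octave.)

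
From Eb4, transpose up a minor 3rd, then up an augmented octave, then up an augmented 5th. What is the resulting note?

A minor third up from Eb4 is Gb4.
Gb4 up an augmented octave → G5 (13 semitones).
G5 up an augmented fifth → D#6 (8 semitones).

D#6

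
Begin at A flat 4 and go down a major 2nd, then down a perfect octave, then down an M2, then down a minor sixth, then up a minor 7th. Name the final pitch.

G flat 3

A major second down from Ab4 is Gb4.
A perfect octave down from Gb4 is Gb3.
A major second down from Gb3 is Fb3.
A minor sixth down from Fb3 is Ab2.
A minor seventh up from Ab2 is Gb3.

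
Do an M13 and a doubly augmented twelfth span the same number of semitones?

A major thirteenth spans 21 semitones, and a doubly augmented twelfth also spans 21 semitones — they're enharmonic.

Yes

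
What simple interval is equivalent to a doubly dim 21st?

Take out 2 octaves (14 from the number): 21 − 14 = 7.
So a doubly diminished twenty-first is 2 octaves plus a doubly diminished seventh. The quality is unchanged.

dd7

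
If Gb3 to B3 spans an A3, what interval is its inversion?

diminished sixth

Inverted interval numbers add to nine, so a third pairs with a sixth (3 + 6 = 9).
And augmented becomes diminished under inversion, so we get a diminished sixth.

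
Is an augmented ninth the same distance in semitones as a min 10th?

Yes

An augmented ninth spans 15 semitones, and a minor tenth also spans 15 semitones — they're enharmonic.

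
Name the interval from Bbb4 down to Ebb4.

perfect 5th

Descending from Bbb4 to Ebb4 is the same interval as ascending Ebb4 to Bbb4.
E to B spans five letter names (E-F-G-A-B): a fifth.
The perfect fifth spans 7 semitones, and Ebb4 to Bbb4 is exactly 7 semitones — so this is a perfect fifth.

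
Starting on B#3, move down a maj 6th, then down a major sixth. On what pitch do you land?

F#2

A major sixth down from B#3 is D#3.
Down a major sixth from D#3: F#2 (9 semitones down).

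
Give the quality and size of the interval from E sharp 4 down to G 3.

augmented 6th

Descending from E#4 to G3 is the same interval as ascending G3 to E#4.
G to E spans six letter names (G-A-B-C-D-E), so the interval is some kind of sixth.
A major sixth would be 9 semitones; G3 to E#4 is 10, one semitone wider, so the interval is augmented.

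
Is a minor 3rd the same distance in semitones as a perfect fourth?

A minor third spans 3 semitones; a perfect fourth spans 5 semitones. They differ by 2.

No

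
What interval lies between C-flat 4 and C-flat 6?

C to C is the same letter name, plus 2 octaves — that makes it a fifteenth of some quality.
The perfect fifteenth spans 24 semitones, and Cb4 to Cb6 is exactly 24 semitones — so this is a perfect fifteenth.
(Equivalently, a compound perfect octave: a perfect octave plus an octave.)

P15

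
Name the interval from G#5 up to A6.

minor 9th

G to A spans two letter names (G-A), plus an octave — that makes it a ninth of some quality.
At 13 semitones, G#5→A6 falls one short of a major ninth: minor.
(Equivalently, a compound minor second: a minor second plus an octave.)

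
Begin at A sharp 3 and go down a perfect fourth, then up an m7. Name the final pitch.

D sharp 4

A#3 down a perfect fourth → E#3 (5 semitones).
Up a minor seventh from E#3: D#4 (10 semitones up).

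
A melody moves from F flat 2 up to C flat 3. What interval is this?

perfect 5th

F to C spans five letter names (F-G-A-B-C) — that makes it a fifth of some quality.
Fb2 to Cb3 is 7 semitones, matching the perfect fifth exactly, so the quality is perfect.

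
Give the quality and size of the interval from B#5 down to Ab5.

doubly augmented second

Descending from B#5 to Ab5 is the same interval as ascending Ab5 to B#5.
A to B spans two letter names (A-B): a second.
Ab5 to B#5 spans 4 semitones — two semitones wider than the major second (2) — giving a doubly augmented second.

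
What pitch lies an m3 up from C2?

The third takes the letter from C up to E.
Moving 3 semitones up from C2 (the size of a minor third) reaches Eb2.

Eb2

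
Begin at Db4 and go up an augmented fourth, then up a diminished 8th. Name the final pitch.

An augmented fourth up from Db4 is G4.
Up a diminished octave from G4: Gb5 (11 semitones up).

Gb5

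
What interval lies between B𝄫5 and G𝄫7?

m13

B to G spans six letter names (B-C-D-E-F-G), plus an octave: a thirteenth.
A major thirteenth would be 21 semitones, but Bbb5 to Gbb7 is 20 — one semitone narrower, making it a minor thirteenth.
(Equivalently, a compound minor sixth: a minor sixth plus an octave.)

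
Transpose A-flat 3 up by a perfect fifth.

The fifth takes the letter from A up to E.
A perfect fifth is 7 semitones; 7 semitones up from Ab3 gives Eb4.

E-flat 4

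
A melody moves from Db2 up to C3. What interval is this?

major seventh

D to C spans seven letter names (D-E-F-G-A-B-C), so the interval is some kind of seventh.
Db2 to C3 is 11 semitones, matching the major seventh exactly, so the quality is major.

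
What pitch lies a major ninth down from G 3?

F 2

The ninth's letter: G down two letter names plus an octave → F.
A major ninth is 14 semitones; 14 semitones down from G3 gives F2.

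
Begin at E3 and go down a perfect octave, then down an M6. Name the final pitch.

G1

A perfect octave down from E3 is E2.
E2 down a major sixth → G1 (9 semitones).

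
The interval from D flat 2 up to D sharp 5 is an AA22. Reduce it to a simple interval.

Take out 2 octaves (14 from the number): 22 − 14 = 8.
So a doubly augmented twenty-second is 2 octaves plus a doubly augmented octave. The quality is unchanged.

doubly augmented 8th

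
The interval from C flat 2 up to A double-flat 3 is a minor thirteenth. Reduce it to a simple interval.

minor sixth

Subtracting seven from the interval number removes an octave: 13 − 7 = 6.
Quality carries through unchanged, so the simple form is a minor sixth.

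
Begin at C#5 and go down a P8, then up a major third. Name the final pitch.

E#4

Down a perfect octave from C#5: C#4 (12 semitones down).
A major third up from C#4 is E#4.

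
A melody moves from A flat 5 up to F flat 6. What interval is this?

minor sixth

A to F spans six letter names (A-B-C-D-E-F): a sixth.
At 8 semitones, Ab5→Fb6 falls one short of a major sixth: minor.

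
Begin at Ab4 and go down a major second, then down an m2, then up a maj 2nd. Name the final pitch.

G4

Down a major second from Ab4: Gb4 (2 semitones down).
Down a minor second from Gb4: F4 (1 semitone down).
A major second up from F4 is G4.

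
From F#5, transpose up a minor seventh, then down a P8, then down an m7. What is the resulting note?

A minor seventh up from F#5 is E6.
Down a perfect octave from E6: E5 (12 semitones down).
E5 down a minor seventh → F#4 (10 semitones).

F#4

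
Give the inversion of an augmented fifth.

The rule of nine gives the new number: 9 − 5 = 4, so a fifth becomes a fourth.
Quality inverts too: augmented becomes diminished. That makes the inversion a diminished fourth.

d4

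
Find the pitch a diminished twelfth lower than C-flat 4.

F 2

Counting five letter names plus an octave down from C lands on F.
A diminished twelfth spans 18 semitones, so from Cb4 the target pitch is F2.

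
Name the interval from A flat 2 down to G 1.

Descending from Ab2 to G1 is the same interval as ascending G1 to Ab2.
G to A spans two letter names (G-A), plus an octave: a ninth.
G1 to Ab2 is 13 semitones, a half step short of the major ninth (14), so this is minor.
(Equivalently, a compound minor second: a minor second plus an octave.)

m9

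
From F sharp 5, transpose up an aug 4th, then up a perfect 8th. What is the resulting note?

B sharp 6

Up an augmented fourth from F#5: B#5 (6 semitones up).
Up a perfect octave from B#5: B#6 (12 semitones up).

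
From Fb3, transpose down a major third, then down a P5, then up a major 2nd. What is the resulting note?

Abb2

Down a major third from Fb3: Dbb3 (4 semitones down).
Down a perfect fifth from Dbb3: Gbb2 (7 semitones down).
Up a major second from Gbb2: Abb2 (2 semitones up).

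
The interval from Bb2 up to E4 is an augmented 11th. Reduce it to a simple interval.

Each octave removed subtracts seven from the number: 11 − 7 = 4.
So an augmented eleventh is an octave plus an augmented fourth. The quality is unchanged.

augmented 4th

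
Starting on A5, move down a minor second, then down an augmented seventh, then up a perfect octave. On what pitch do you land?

A5 down a minor second → G#5 (1 semitone).
G#5 down an augmented seventh → Ab4 (12 semitones).
Up a perfect octave from Ab4: Ab5 (12 semitones up).

Ab5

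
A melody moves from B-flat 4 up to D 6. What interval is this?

B to D spans three letter names (B-C-D), plus an octave, so the interval is some kind of tenth.
Bb4 to D6 is 16 semitones, matching the major tenth exactly, so the quality is major.
(Equivalently, a compound major third: a major third plus an octave.)

major tenth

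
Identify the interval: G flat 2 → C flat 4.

perfect 11th

G to C spans four letter names (G-A-B-C), plus an octave: an eleventh.
Counting semitones, Gb2→Cb4 is 17, which is the perfect eleventh.
(Equivalently, a compound perfect fourth: a perfect fourth plus an octave.)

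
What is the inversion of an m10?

First reduce the compound minor tenth to its simple form, a minor third.
Inverted interval numbers add to nine, so a third pairs with a sixth (3 + 6 = 9).
And minor becomes major under inversion, so we get a major sixth.

major 6th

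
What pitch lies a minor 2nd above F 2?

G flat 2

The second takes the letter from F up to G.
A minor second is 1 semitone; 1 semitone up from F2 gives Gb2.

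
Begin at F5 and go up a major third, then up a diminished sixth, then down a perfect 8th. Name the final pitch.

Up a major third from F5: A5 (4 semitones up).
A diminished sixth up from A5 is Fb6.
A perfect octave down from Fb6 is Fb5.

Fb5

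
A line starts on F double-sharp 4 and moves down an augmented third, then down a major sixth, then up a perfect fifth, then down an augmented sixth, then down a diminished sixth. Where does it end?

Down an augmented third from F##4: D4 (5 semitones down).
Down a major sixth from D4: F3 (9 semitones down).
Up a perfect fifth from F3: C4 (7 semitones up).
Down an augmented sixth from C4: Ebb3 (10 semitones down).
A diminished sixth down from Ebb3 is G2.

G 2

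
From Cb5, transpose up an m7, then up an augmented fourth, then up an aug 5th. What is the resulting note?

Cb5 up a minor seventh → Bbb5 (10 semitones).
Bbb5 up an augmented fourth → Eb6 (6 semitones).
Up an augmented fifth from Eb6: B6 (8 semitones up).

B6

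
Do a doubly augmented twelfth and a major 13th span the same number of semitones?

Both span 21 semitones: a doubly augmented twelfth and a major thirteenth are the same chromatic distance.

Yes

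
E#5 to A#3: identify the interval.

perfect 12th

Descending from E#5 to A#3 is the same interval as ascending A#3 to E#5.
A to E spans five letter names (A-B-C-D-E), plus an octave, so the interval is some kind of twelfth.
Counting semitones, A#3→E#5 is 19, which is the perfect twelfth.
(Equivalently, a compound perfect fifth: a perfect fifth plus an octave.)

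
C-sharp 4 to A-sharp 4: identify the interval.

major sixth

C to A spans six letter names (C-D-E-F-G-A): a sixth.
Counting semitones, C#4→A#4 is 9, which is the major sixth.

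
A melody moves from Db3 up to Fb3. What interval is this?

D to F spans three letter names (D-E-F) — that makes it a third of some quality.
Db3 to Fb3 is 3 semitones, a half step short of the major third (4), so this is minor.

minor 3rd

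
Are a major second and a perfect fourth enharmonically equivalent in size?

A major second spans 2 semitones; a perfect fourth spans 5 semitones. They differ by 3.

No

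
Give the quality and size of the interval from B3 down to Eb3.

Descending from B3 to Eb3 is the same interval as ascending Eb3 to B3.
E to B spans five letter names (E-F-G-A-B), so the interval is some kind of fifth.
A perfect fifth would be 7 semitones; Eb3 to B3 is 8, one semitone wider, so the interval is augmented.

A5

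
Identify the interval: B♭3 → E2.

d12

Descending from Bb3 to E2 is the same interval as ascending E2 to Bb3.
E to B spans five letter names (E-F-G-A-B), plus an octave — that makes it a twelfth of some quality.
E2 to Bb3 spans 18 semitones — one semitone narrower than the perfect twelfth (19) — giving a diminished twelfth.
(Equivalently, a compound diminished fifth: a diminished fifth plus an octave.)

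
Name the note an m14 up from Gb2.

Fb4

Seven letters up from G (plus an octave) reaches F.
A minor fourteenth is 22 semitones; 22 semitones up from Gb2 gives Fb4.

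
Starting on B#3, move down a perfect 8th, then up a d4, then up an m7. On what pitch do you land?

D4

B#3 down a perfect octave → B#2 (12 semitones).
B#2 up a diminished fourth → E3 (4 semitones).
Up a minor seventh from E3: D4 (10 semitones up).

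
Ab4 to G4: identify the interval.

Descending from Ab4 to G4 is the same interval as ascending G4 to Ab4.
G to A spans two letter names (G-A), so the interval is some kind of second.
At 1 semitone, G4→Ab4 falls one short of a major second: minor.

minor second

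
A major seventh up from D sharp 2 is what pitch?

Counting seven letter names up from D lands on C.
A major seventh is 11 semitones; 11 semitones up from D#2 gives C##3.

C double-sharp 3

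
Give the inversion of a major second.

minor seventh

Inverted interval numbers add to nine, so a second pairs with a seventh (2 + 7 = 9).
The quality also flips — major becomes minor — giving a minor seventh.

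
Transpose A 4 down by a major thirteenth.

Six letters down from A (plus an octave) reaches C.
A major thirteenth is 21 semitones; 21 semitones down from A4 gives C3.

C 3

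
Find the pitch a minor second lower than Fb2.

Two letter names down from F: E.
A minor second spans 1 semitone, so from Fb2 the target pitch is Eb2.

Eb2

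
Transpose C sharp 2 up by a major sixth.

A sharp 2

The sixth takes the letter from C up to A.
Moving 9 semitones up from C#2 (the size of a major sixth) reaches A#2.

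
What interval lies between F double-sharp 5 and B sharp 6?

perfect eleventh

F to B spans four letter names (F-G-A-B), plus an octave — that makes it an eleventh of some quality.
Counting semitones, F##5→B#6 is 17, which is the perfect eleventh.
(Equivalently, a compound perfect fourth: a perfect fourth plus an octave.)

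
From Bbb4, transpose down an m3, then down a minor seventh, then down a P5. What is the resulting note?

Bbb4 down a minor third → Gb4 (3 semitones).
A minor seventh down from Gb4 is Ab3.
Ab3 down a perfect fifth → Db3 (7 semitones).

Db3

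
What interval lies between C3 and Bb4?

minor fourteenth

C to B spans seven letter names (C-D-E-F-G-A-B), plus an octave: a fourteenth.
At 22 semitones, C3→Bb4 falls one short of a major fourteenth: minor.
(Equivalently, a compound minor seventh: a minor seventh plus an octave.)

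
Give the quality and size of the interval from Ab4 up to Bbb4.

A to B spans two letter names (A-B), so the interval is some kind of second.
At 1 semitone, Ab4→Bbb4 falls one short of a major second: minor.

m2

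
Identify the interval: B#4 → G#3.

major 10th

Descending from B#4 to G#3 is the same interval as ascending G#3 to B#4.
G to B spans three letter names (G-A-B), plus an octave, so the interval is some kind of tenth.
G#3 to B#4 is 16 semitones, matching the major tenth exactly, so the quality is major.
(Equivalently, a compound major third: a major third plus an octave.)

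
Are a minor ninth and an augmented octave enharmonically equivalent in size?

Yes

A minor ninth spans 13 semitones, and an augmented octave also spans 13 semitones — they're enharmonic.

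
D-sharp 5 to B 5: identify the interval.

minor sixth

D to B spans six letter names (D-E-F-G-A-B): a sixth.
D#5 to B5 is 8 semitones, a half step short of the major sixth (9), so this is minor.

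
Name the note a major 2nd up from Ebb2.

Fb2

Counting two letter names up from E lands on F.
Moving 2 semitones up from Ebb2 (the size of a major second) reaches Fb2.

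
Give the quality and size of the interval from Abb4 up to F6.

augmented 13th

A to F spans six letter names (A-B-C-D-E-F), plus an octave, so the interval is some kind of thirteenth.
A major thirteenth would be 21 semitones; Abb4 to F6 is 22, one semitone wider, so the interval is augmented.
(Equivalently, a compound augmented sixth: an augmented sixth plus an octave.)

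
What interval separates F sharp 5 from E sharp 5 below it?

Descending from F#5 to E#5 is the same interval as ascending E#5 to F#5.
E to F spans two letter names (E-F): a second.
E#5 to F#5 is 1 semitone, a half step short of the major second (2), so this is minor.

m2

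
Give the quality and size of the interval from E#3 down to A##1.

Descending from E#3 to A##1 is the same interval as ascending A##1 to E#3.
A to E spans five letter names (A-B-C-D-E), plus an octave — that makes it a twelfth of some quality.
The perfect twelfth is 19 semitones; here we have 18, one semitone narrower: diminished.
(Equivalently, a compound diminished fifth: a diminished fifth plus an octave.)

diminished twelfth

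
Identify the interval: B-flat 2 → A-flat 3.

minor seventh

B to A spans seven letter names (B-C-D-E-F-G-A): a seventh.
A major seventh would be 11 semitones, but Bb2 to Ab3 is 10 — one semitone narrower, making it a minor seventh.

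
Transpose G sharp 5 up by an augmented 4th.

C double-sharp 6

Four letter names up from G: C.
An augmented fourth spans 6 semitones, so from G#5 the target pitch is C##6.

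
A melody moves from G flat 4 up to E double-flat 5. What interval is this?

G to E spans six letter names (G-A-B-C-D-E): a sixth.
At 8 semitones, Gb4→Ebb5 falls one short of a major sixth: minor.

m6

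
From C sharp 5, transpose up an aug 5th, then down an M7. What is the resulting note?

A sharp 4

Up an augmented fifth from C#5: G##5 (8 semitones up).
G##5 down a major seventh → A#4 (11 semitones).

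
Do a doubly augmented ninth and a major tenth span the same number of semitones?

A doubly augmented ninth spans 16 semitones, and a major tenth also spans 16 semitones — they're enharmonic.

Yes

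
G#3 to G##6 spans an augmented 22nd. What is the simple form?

Take out 2 octaves (14 from the number): 22 − 14 = 8.
That makes an augmented twenty-second a compound augmented octave — 2 octaves plus an augmented octave.

augmented 8th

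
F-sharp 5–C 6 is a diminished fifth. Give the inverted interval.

augmented 4th

Interval numbers invert to sum to nine: 5 + 4 = 9, so a fifth inverts to a fourth.
And diminished becomes augmented under inversion, so we get an augmented fourth.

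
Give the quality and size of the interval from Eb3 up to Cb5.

E to C spans six letter names (E-F-G-A-B-C), plus an octave, so the interval is some kind of thirteenth.
A major thirteenth would be 21 semitones, but Eb3 to Cb5 is 20 — one semitone narrower, making it a minor thirteenth.
(Equivalently, a compound minor sixth: a minor sixth plus an octave.)

minor thirteenth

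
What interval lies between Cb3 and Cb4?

C to C is the same letter name, plus an octave — that makes it an octave of some quality.
Counting semitones, Cb3→Cb4 is 12, which is the perfect octave.

perfect 8th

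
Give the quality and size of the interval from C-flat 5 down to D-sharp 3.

Descending from Cb5 to D#3 is the same interval as ascending D#3 to Cb5.
D to C spans seven letter names (D-E-F-G-A-B-C), plus an octave, so the interval is some kind of fourteenth.
D#3 to Cb5 spans 20 semitones — three semitones narrower than the major fourteenth (23) — giving a doubly diminished fourteenth.
(Equivalently, a compound doubly diminished seventh: a doubly diminished seventh plus an octave.)

dd14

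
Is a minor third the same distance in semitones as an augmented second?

A minor third spans 3 semitones, and an augmented second also spans 3 semitones — they're enharmonic.

Yes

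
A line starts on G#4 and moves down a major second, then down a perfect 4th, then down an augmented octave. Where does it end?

C3

Down a major second from G#4: F#4 (2 semitones down).
F#4 down a perfect fourth → C#4 (5 semitones).
An augmented octave down from C#4 is C3.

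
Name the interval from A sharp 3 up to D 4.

d4

A to D spans four letter names (A-B-C-D): a fourth.
The perfect fourth is 5 semitones; here we have 4, one semitone narrower: diminished.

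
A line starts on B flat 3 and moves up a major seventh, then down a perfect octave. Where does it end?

A major seventh up from Bb3 is A4.
Down a perfect octave from A4: A3 (12 semitones down).

A 3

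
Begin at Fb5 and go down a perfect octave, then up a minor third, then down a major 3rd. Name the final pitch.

Fbb4

Fb5 down a perfect octave → Fb4 (12 semitones).
A minor third up from Fb4 is Abb4.
Abb4 down a major third → Fbb4 (4 semitones).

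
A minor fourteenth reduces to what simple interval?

Each octave removed subtracts seven from the number: 14 − 7 = 7.
So a minor fourteenth is an octave plus a minor seventh. The quality is unchanged.

minor seventh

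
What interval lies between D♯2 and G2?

D to G spans four letter names (D-E-F-G), so the interval is some kind of fourth.
D#2 to G2 spans 4 semitones — one semitone narrower than the perfect fourth (5) — giving a diminished fourth.

diminished 4th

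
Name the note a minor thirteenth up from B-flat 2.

Six letters up from B (plus an octave) reaches G.
A minor thirteenth spans 20 semitones, so from Bb2 the target pitch is Gb4.

G-flat 4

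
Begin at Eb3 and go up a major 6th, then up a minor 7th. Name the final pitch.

Eb3 up a major sixth → C4 (9 semitones).
A minor seventh up from C4 is Bb4.

Bb4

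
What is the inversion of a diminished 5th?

A4

Interval numbers invert to sum to nine: 5 + 4 = 9, so a fifth inverts to a fourth.
And diminished becomes augmented under inversion, so we get an augmented fourth.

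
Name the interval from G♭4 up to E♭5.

G to E spans six letter names (G-A-B-C-D-E) — that makes it a sixth of some quality.
Gb4 to Eb5 is 9 semitones, matching the major sixth exactly, so the quality is major.

M6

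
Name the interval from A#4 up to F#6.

A to F spans six letter names (A-B-C-D-E-F), plus an octave: a thirteenth.
At 20 semitones, A#4→F#6 falls one short of a major thirteenth: minor.
(Equivalently, a compound minor sixth: a minor sixth plus an octave.)

minor thirteenth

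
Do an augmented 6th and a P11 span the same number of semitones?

No

10 semitones (augmented sixth) vs 17 semitones (perfect eleventh): not equal.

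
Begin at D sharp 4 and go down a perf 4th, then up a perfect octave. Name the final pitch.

A sharp 4

A perfect fourth down from D#4 is A#3.
A perfect octave up from A#3 is A#4.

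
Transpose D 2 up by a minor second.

Counting two letter names up from D lands on E.
A minor second is 1 semitone; 1 semitone up from D2 gives Eb2.

E flat 2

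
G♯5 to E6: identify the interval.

minor sixth

G to E spans six letter names (G-A-B-C-D-E): a sixth.
G#5 to E6 is 8 semitones, a half step short of the major sixth (9), so this is minor.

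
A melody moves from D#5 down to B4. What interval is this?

Descending from D#5 to B4 is the same interval as ascending B4 to D#5.
B to D spans three letter names (B-C-D): a third.
Counting semitones, B4→D#5 is 4, which is the major third.

major third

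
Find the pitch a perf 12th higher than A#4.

E#6

The twelfth's letter: A up five letter names plus an octave → E.
A perfect twelfth is 19 semitones; 19 semitones up from A#4 gives E#6.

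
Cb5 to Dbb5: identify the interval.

C to D spans two letter names (C-D) — that makes it a second of some quality.
A major second would be 2 semitones, but Cb5 to Dbb5 is 1 — one semitone narrower, making it a minor second.

m2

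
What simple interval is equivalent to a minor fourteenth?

minor seventh

Subtracting seven from the interval number removes an octave: 14 − 7 = 7.
So a minor fourteenth is an octave plus a minor seventh. The quality is unchanged.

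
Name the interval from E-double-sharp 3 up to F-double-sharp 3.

minor 2nd

E to F spans two letter names (E-F) — that makes it a second of some quality.
E##3 to F##3 is 1 semitone, a half step short of the major second (2), so this is minor.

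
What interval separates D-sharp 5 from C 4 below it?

augmented ninth

Descending from D#5 to C4 is the same interval as ascending C4 to D#5.
C to D spans two letter names (C-D), plus an octave: a ninth.
The major ninth is 14 semitones; here we have 15, one semitone wider: augmented.
(Equivalently, a compound augmented second: an augmented second plus an octave.)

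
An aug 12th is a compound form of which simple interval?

Each octave removed subtracts seven from the number: 12 − 7 = 5.
That makes an augmented twelfth a compound augmented fifth — an octave plus an augmented fifth.

augmented 5th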